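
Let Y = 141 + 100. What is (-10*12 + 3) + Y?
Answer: 124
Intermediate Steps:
Y = 241
(-10*12 + 3) + Y = (-10*12 + 3) + 241 = (-120 + 3) + 241 = -117 + 241 = 124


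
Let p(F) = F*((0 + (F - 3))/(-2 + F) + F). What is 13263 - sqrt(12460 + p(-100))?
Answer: 13263 - sqrt(58155810)/51 ≈ 13113.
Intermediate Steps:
p(F) = F*(F + (-3 + F)/(-2 + F)) (p(F) = F*((0 + (-3 + F))/(-2 + F) + F) = F*((-3 + F)/(-2 + F) + F) = F*(F + (-3 + F)/(-2 + F)))
13263 - sqrt(12460 + p(-100)) = 13263 - sqrt(12460 - 100*(-3 + (-100)**2 - 1*(-100))/(-2 - 100)) = 13263 - sqrt(12460 - 100*(-3 + 10000 + 100)/(-102)) = 13263 - sqrt(12460 - 100*(-1/102)*10097) = 13263 - sqrt(12460 + 504850/51) = 13263 - sqrt(1140310/51) = 13263 - sqrt(58155810)/51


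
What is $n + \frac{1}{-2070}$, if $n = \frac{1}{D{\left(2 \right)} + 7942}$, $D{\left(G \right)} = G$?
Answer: $- \frac{979}{2740680} \approx -0.00035721$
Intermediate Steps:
$n = \frac{1}{7944}$ ($n = \frac{1}{2 + 7942} = \frac{1}{7944} \approx 0.00012588$)
$n + \frac{1}{-2070} = \frac{1}{7944} + \frac{1}{-2070} = \frac{1}{7944} - \frac{1}{2070} = - \frac{979}{2740680}$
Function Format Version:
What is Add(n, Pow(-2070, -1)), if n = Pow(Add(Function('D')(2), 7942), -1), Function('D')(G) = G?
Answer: Rational(-979, 2740680) ≈ -0.00035721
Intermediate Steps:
n = Rational(1, 7944) (n = Pow(Add(2, 7942), -1) = Pow(7944, -1) = Rational(1, 7944) ≈ 0.00012588)
Add(n, Pow(-2070, -1)) = Add(Rational(1, 7944), Pow(-2070, -1)) = Add(Rational(1, 7944), Rational(-1, 2070)) = Rational(-979, 2740680)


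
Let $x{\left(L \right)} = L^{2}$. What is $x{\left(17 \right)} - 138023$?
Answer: $-137734$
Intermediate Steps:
$x{\left(17 \right)} - 138023 = 17^{2} - 138023 = 289 - 138023 = -137734$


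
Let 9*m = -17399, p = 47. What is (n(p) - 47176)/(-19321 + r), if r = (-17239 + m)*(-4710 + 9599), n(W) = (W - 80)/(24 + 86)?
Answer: 4245867/8437708390 ≈ 0.00050320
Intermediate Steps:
m = -17399/9 (m = (⅑)*(-17399) = -17399/9 ≈ -1933.2)
n(W) = -8/11 + W/110 (n(W) = (-80 + W)/110 = (-80 + W)*(1/110) = -8/11 + W/110)
r = -843596950/9 (r = (-17239 - 17399/9)*(-4710 + 9599) = -172550/9*4889 = -843596950/9 ≈ -9.3733e+7)
(n(p) - 47176)/(-19321 + r) = ((-8/11 + (1/110)*47) - 47176)/(-19321 - 843596950/9) = ((-8/11 + 47/110) - 47176)/(-843770839/9) = (-3/10 - 47176)*(-9/843770839) = -471763/10*(-9/843770839) = 4245867/8437708390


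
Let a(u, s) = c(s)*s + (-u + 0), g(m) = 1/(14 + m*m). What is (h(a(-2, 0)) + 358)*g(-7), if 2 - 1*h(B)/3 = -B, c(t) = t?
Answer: 370/63 ≈ 5.8730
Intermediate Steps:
g(m) = 1/(14 + m**2)
a(u, s) = s**2 - u (a(u, s) = s*s + (-u + 0) = s**2 - u)
h(B) = 6 + 3*B (h(B) = 6 - (-3)*B = 6 + 3*B)
(h(a(-2, 0)) + 358)*g(-7) = ((6 + 3*(0**2 - 1*(-2))) + 358)/(14 + (-7)**2) = ((6 + 3*(0 + 2)) + 358)/(14 + 49) = ((6 + 3*2) + 358)/63 = ((6 + 6) + 358)*(1/63) = (12 + 358)*(1/63) = 370*(1/63) = 370/63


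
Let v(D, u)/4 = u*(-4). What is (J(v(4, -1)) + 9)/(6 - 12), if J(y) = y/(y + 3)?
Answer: -187/114 ≈ -1.6404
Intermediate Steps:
v(D, u) = -16*u (v(D, u) = 4*(u*(-4)) = 4*(-4*u) = -16*u)
J(y) = y/(3 + y)
(J(v(4, -1)) + 9)/(6 - 12) = ((-16*(-1))/(3 - 16*(-1)) + 9)/(6 - 12) = (16/(3 + 16) + 9)/(-6) = -(16/19 + 9)/6 = -⅙*187/19 = -187/114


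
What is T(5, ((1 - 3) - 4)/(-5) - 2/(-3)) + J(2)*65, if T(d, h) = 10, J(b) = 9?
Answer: 595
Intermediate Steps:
T(5, ((1 - 3) - 4)/(-5) - 2/(-3)) + J(2)*65 = 10 + 9*65 = 10 + 585 = 595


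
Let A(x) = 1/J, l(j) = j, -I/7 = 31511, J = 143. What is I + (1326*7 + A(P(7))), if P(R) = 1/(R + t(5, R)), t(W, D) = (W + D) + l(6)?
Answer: -30215184/143 ≈ -2.1130e+5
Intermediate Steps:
I = -220577 (I = -7*31511 = -220577)
t(W, D) = 6 + D + W (t(W, D) = (W + D) + 6 = (D + W) + 6 = 6 + D + W)
P(R) = 1/(11 + 2*R) (P(R) = 1/(R + (6 + R + 5)) = 1/(R + (11 + R)) = 1/(11 + 2*R))
A(x) = 1/143
I + (1326*7 + A(P(7))) = -220577 + (1326*7 + 1/143) = -220577 + (9282 + 1/143) = -220577 + 1327327/143 = -30215184/143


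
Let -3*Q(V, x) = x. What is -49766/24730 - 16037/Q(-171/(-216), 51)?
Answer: 197874494/210205 ≈ 941.34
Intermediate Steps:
Q(V, x) = -x/3
-49766/24730 - 16037/Q(-171/(-216), 51) = -49766/24730 - 16037/((-1/3*51)) = -49766*1/24730 - 16037/(-17) = -24883/12365 - 16037*(-1/17) = -24883/12365 + 16037/17 = 197874494/210205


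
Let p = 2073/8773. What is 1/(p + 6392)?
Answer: 8773/56079089 ≈ 0.00015644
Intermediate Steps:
p = 2073/8773 (p = 2073*(1/8773) = 2073/8773 ≈ 0.23629)
1/(p + 6392) = 1/(2073/8773 + 6392) = 1/(56079089/8773) = 8773/56079089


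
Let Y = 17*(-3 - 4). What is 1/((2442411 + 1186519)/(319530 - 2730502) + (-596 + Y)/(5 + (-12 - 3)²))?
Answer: -13863089/63962472 ≈ -0.21674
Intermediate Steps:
Y = -119 (Y = 17*(-7) = -119)
1/((2442411 + 1186519)/(319530 - 2730502) + (-596 + Y)/(5 + (-12 - 3)²)) = 1/((2442411 + 1186519)/(319530 - 2730502) + (-596 - 119)/(5 + (-12 - 3)²)) = 1/(3628930/(-2410972) - 715/(5 + (-15)²)) = 1/(3628930*(-1/2410972) - 715/(5 + 225)) = 1/(-1814465/1205486 - 715/230) = 1/(-1814465/1205486 + (1/230)*(-715)) = 1/(-1814465/1205486 - 143/46) = 1/(-63962472/13863089) = -13863089/63962472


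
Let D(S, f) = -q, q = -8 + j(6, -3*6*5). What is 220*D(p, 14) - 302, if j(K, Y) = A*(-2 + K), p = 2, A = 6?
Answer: -3822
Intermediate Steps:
j(K, Y) = -12 + 6*K (j(K, Y) = 6*(-2 + K) = -12 + 6*K)
q = 16 (q = -8 + (-12 + 6*6) = -8 + (-12 + 36) = -8 + 24 = 16)
D(S, f) = -16 (D(S, f) = -1*16 = -16)
220*D(p, 14) - 302 = 220*(-16) - 302 = -3520 - 302 = -3822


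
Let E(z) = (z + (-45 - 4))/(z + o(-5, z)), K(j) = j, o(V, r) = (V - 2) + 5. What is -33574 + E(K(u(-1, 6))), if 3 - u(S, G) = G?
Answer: -167818/5 ≈ -33564.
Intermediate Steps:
u(S, G) = 3 - G
o(V, r) = 3 + V (o(V, r) = (-2 + V) + 5 = 3 + V)
E(z) = (-49 + z)/(-2 + z) (E(z) = (z + (-45 - 4))/(z + (3 - 5)) = (z - 49)/(z - 2) = (-49 + z)/(-2 + z))
-33574 + E(K(u(-1, 6))) = -33574 + (-49 + (3 - 1*6))/(-2 + (3 - 1*6)) = -33574 + (-49 + (3 - 6))/(-2 + (3 - 6)) = -33574 + (-49 - 3)/(-2 - 3) = -33574 - 52/(-5) = -33574 - ⅕*(-52) = -33574 + 52/5 = -167818/5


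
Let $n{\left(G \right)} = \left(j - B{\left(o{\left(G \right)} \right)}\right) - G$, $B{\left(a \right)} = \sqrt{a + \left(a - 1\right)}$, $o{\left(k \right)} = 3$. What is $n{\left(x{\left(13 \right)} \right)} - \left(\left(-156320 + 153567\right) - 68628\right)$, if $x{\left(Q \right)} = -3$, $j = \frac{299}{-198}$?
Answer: $\frac{14133733}{198} - \sqrt{5} \approx 71380.0$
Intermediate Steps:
$j = - \frac{299}{198}$ ($j = 299 \left(- \frac{1}{198}\right) = - \frac{299}{198} \approx -1.5101$)
$B{\left(a \right)} = \sqrt{-1 + 2 a}$ ($B{\left(a \right)} = \sqrt{a + \left(-1 + a\right)} = \sqrt{-1 + 2 a}$)
$n{\left(G \right)} = - \frac{299}{198} - G - \sqrt{5}$ ($n{\left(G \right)} = \left(- \frac{299}{198} - \sqrt{-1 + 2 \cdot 3}\right) - G = \left(- \frac{299}{198} - \sqrt{-1 + 6}\right) - G = \left(- \frac{299}{198} - \sqrt{5}\right) - G = - \frac{299}{198} - G - \sqrt{5}$)
$n{\left(x{\left(13 \right)} \right)} - \left(\left(-156320 + 153567\right) - 68628\right) = \left(- \frac{299}{198} - -3 - \sqrt{5}\right) - \left(\left(-156320 + 153567\right) - 68628\right) = \left(- \frac{299}{198} + 3 - \sqrt{5}\right) - \left(-2753 - 68628\right) = \left(\frac{295}{198} - \sqrt{5}\right) - -71381 = \left(\frac{295}{198} - \sqrt{5}\right) + 71381 = \frac{14133733}{198} - \sqrt{5}$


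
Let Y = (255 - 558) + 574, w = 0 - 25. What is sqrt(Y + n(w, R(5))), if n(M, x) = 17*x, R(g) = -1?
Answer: sqrt(254) ≈ 15.937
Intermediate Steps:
w = -25
Y = 271 (Y = -303 + 574 = 271)
sqrt(Y + n(w, R(5))) = sqrt(271 + 17*(-1)) = sqrt(271 - 17) = sqrt(254)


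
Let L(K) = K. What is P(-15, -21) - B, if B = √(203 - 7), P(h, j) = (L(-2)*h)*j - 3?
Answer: -647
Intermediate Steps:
P(h, j) = -3 - 2*h*j (P(h, j) = (-2*h)*j - 3 = -2*h*j - 3 = -3 - 2*h*j)
B = 14 (B = √196 = 14)
P(-15, -21) - B = (-3 - 2*(-15)*(-21)) - 1*14 = (-3 - 630) - 14 = -633 - 14 = -647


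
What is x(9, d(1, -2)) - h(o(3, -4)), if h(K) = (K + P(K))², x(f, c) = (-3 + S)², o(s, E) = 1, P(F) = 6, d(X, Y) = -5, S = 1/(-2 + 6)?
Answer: -663/16 ≈ -41.438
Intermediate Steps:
S = ¼ (S = 1/4 = ¼ ≈ 0.25000)
x(f, c) = 121/16 (x(f, c) = (-3 + ¼)² = (-11/4)² = 121/16)
h(K) = (6 + K)² (h(K) = (K + 6)² = (6 + K)²)
x(9, d(1, -2)) - h(o(3, -4)) = 121/16 - (6 + 1)² = 121/16 - 1*7² = 121/16 - 1*49 = 121/16 - 49 = -663/16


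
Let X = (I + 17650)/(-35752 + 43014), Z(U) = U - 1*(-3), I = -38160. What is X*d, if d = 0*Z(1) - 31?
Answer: 317905/3631 ≈ 87.553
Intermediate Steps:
Z(U) = 3 + U (Z(U) = U + 3 = 3 + U)
X = -10255/3631 (X = (-38160 + 17650)/(-35752 + 43014) = -20510/7262 = -20510*1/7262 = -10255/3631 ≈ -2.8243)
d = -31 (d = 0*(3 + 1) - 31 = 0*4 - 31 = 0 - 31 = -31)
X*d = -10255/3631*(-31) = 317905/3631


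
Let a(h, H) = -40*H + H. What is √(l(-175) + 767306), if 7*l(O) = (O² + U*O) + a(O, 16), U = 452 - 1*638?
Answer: √38035851/7 ≈ 881.05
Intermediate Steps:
a(h, H) = -39*H
U = -186 (U = 452 - 638 = -186)
l(O) = -624/7 - 186*O/7 + O²/7 (l(O) = ((O² - 186*O) - 39*16)/7 = ((O² - 186*O) - 624)/7 = (-624 + O² - 186*O)/7 = -624/7 - 186*O/7 + O²/7)
√(l(-175) + 767306) = √((-624/7 - 186/7*(-175) + (⅐)*(-175)²) + 767306) = √((-624/7 + 4650 + (⅐)*30625) + 767306) = √((-624/7 + 4650 + 4375) + 767306) = √(62551/7 + 767306) = √(5433693/7) = √38035851/7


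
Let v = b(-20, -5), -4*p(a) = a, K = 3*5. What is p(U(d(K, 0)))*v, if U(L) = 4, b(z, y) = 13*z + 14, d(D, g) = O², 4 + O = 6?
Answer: 246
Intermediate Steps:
O = 2 (O = -4 + 6 = 2)
K = 15
d(D, g) = 4 (d(D, g) = 2² = 4)
b(z, y) = 14 + 13*z
p(a) = -a/4
v = -246 (v = 14 + 13*(-20) = 14 - 260 = -246)
p(U(d(K, 0)))*v = -¼*4*(-246) = -1*(-246) = 246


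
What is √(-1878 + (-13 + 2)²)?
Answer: I*√1757 ≈ 41.917*I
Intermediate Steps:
√(-1878 + (-13 + 2)²) = √(-1878 + (-11)²) = √(-1878 + 121) = √(-1757) = I*√1757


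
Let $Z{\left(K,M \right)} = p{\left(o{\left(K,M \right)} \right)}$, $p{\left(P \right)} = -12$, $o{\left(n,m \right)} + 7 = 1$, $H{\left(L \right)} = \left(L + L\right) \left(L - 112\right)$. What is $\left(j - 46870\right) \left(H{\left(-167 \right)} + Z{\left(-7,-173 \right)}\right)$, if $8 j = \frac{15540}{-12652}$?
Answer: $- \frac{55252292178255}{12652} \approx -4.3671 \cdot 10^{9}$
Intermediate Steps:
$H{\left(L \right)} = 2 L \left(-112 + L\right)$
$o{\left(n,m \right)} = -6$ ($o{\left(n,m \right)} = -7 + 1 = -6$)
$Z{\left(K,M \right)} = -12$
$j = - \frac{3885}{25304}$ ($j = \frac{15540 \frac{1}{-12652}}{8} = \frac{15540 \left(- \frac{1}{12652}\right)}{8} = \frac{1}{8} \left(- \frac{3885}{3163}\right) = - \frac{3885}{25304} \approx -0.15353$)
$\left(j - 46870\right) \left(H{\left(-167 \right)} + Z{\left(-7,-173 \right)}\right) = \left(- \frac{3885}{25304} - 46870\right) \left(2 \left(-167\right) \left(-112 - 167\right) - 12\right) = - \frac{1186002365 \left(2 \left(-167\right) \left(-279\right) - 12\right)}{25304} = - \frac{1186002365 \left(93186 - 12\right)}{25304} = \left(- \frac{1186002365}{25304}\right) 93174 = - \frac{55252292178255}{12652}$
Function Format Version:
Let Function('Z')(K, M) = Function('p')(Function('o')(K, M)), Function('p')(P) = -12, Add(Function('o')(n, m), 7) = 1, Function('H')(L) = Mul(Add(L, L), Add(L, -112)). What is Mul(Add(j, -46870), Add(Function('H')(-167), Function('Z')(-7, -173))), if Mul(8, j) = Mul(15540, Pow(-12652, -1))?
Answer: Rational(-55252292178255, 12652) ≈ -4.3671e+9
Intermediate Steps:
Function('H')(L) = Mul(2, L, Add(-112, L)) (Function('H')(L) = Mul(Mul(2, L), Add(-112, L)) = Mul(2, L, Add(-112, L)))
Function('o')(n, m) = -6 (Function('o')(n, m) = Add(-7, 1) = -6)
Function('Z')(K, M) = -12
j = Rational(-3885, 25304) (j = Mul(Rational(1, 8), Mul(15540, Pow(-12652, -1))) = Mul(Rational(1, 8), Mul(15540, Rational(-1, 12652))) = Mul(Rational(1, 8), Rational(-3885, 3163)) = Rational(-3885, 25304) ≈ -0.15353)
Mul(Add(j, -46870), Add(Function('H')(-167), Function('Z')(-7, -173))) = Mul(Add(Rational(-3885, 25304), -46870), Add(Mul(2, -167, Add(-112, -167)), -12)) = Mul(Rational(-1186002365, 25304), Add(Mul(2, -167, -279), -12)) = Mul(Rational(-1186002365, 25304), Add(93186, -12)) = Mul(Rational(-1186002365, 25304), 93174) = Rational(-55252292178255, 12652)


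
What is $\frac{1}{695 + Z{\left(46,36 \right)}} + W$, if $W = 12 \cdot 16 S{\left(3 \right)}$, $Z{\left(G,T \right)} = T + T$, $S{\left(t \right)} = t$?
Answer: $\frac{441793}{767} \approx 576.0$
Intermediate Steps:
$Z{\left(G,T \right)} = 2 T$
$W = 576$ ($W = 12 \cdot 16 \cdot 3 = 192 \cdot 3 = 576$)
$\frac{1}{695 + Z{\left(46,36 \right)}} + W = \frac{1}{695 + 2 \cdot 36} + 576 = \frac{1}{695 + 72} + 576 = \frac{1}{767} + 576 = \frac{441793}{767}$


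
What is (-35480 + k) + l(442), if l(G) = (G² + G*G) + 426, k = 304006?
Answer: 659680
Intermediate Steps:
l(G) = 426 + 2*G² (l(G) = (G² + G²) + 426 = 2*G² + 426 = 426 + 2*G²)
(-35480 + k) + l(442) = (-35480 + 304006) + (426 + 2*442²) = 268526 + (426 + 2*195364) = 268526 + (426 + 390728) = 268526 + 391154 = 659680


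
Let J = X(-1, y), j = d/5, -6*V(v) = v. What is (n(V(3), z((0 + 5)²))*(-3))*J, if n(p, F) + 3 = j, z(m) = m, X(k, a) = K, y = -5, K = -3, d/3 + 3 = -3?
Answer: -297/5 ≈ -59.400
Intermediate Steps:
d = -18 (d = -9 + 3*(-3) = -9 - 9 = -18)
V(v) = -v/6
X(k, a) = -3
j = -18/5 ≈ -3.6000
J = -3
n(p, F) = -33/5 (n(p, F) = -3 - 18/5 = -33/5)
(n(V(3), z((0 + 5)²))*(-3))*J = -33/5*(-3)*(-3) = (99/5)*(-3) = -297/5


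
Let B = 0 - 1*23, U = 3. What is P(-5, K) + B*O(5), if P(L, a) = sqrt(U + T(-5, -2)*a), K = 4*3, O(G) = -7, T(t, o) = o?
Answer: 161 + I*sqrt(21) ≈ 161.0 + 4.5826*I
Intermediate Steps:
B = -23 (B = 0 - 23 = -23)
K = 12
P(L, a) = sqrt(3 - 2*a)
P(-5, K) + B*O(5) = sqrt(3 - 2*12) - 23*(-7) = sqrt(3 - 24) + 161 = sqrt(-21) + 161 = I*sqrt(21) + 161 = 161 + I*sqrt(21)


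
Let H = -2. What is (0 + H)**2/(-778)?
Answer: -2/389 ≈ -0.0051414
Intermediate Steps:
(0 + H)**2/(-778) = (0 - 2)**2/(-778) = (-2)**2*(-1/778) = 4*(-1/778) = -2/389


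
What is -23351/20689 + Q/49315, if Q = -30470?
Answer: -356389679/204055607 ≈ -1.7465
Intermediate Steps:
-23351/20689 + Q/49315 = -23351/20689 - 30470/49315 = -23351*1/20689 - 30470*1/49315 = -23351/20689 - 6094/9863 = -356389679/204055607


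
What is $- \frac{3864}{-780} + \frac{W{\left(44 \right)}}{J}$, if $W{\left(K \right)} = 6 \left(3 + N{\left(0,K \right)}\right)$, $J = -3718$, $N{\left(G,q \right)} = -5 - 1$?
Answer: $\frac{46091}{9295} \approx 4.9587$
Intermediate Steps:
$N{\left(G,q \right)} = -6$
$W{\left(K \right)} = -18$ ($W{\left(K \right)} = 6 \left(3 - 6\right) = 6 \left(-3\right) = -18$)
$- \frac{3864}{-780} + \frac{W{\left(44 \right)}}{J} = - \frac{3864}{-780} - \frac{18}{-3718} = \left(-3864\right) \left(- \frac{1}{780}\right) - - \frac{9}{1859} = \frac{322}{65} + \frac{9}{1859} = \frac{46091}{9295}$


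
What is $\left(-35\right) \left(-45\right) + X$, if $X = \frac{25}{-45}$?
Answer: $\frac{14170}{9} \approx 1574.4$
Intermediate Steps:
$X = - \frac{5}{9}$ ($X = 25 \left(- \frac{1}{45}\right) = - \frac{5}{9} \approx -0.55556$)
$\left(-35\right) \left(-45\right) + X = \left(-35\right) \left(-45\right) - \frac{5}{9} = 1575 - \frac{5}{9} = \frac{14170}{9}$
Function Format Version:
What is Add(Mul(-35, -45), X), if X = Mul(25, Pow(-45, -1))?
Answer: Rational(14170, 9) ≈ 1574.4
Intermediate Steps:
X = Rational(-5, 9) (X = Mul(25, Rational(-1, 45)) = Rational(-5, 9) ≈ -0.55556)
Add(Mul(-35, -45), X) = Add(Mul(-35, -45), Rational(-5, 9)) = Add(1575, Rational(-5, 9)) = Rational(14170, 9)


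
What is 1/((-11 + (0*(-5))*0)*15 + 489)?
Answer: 1/324 ≈ 0.0030864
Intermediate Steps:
1/((-11 + (0*(-5))*0)*15 + 489) = 1/((-11 + 0*0)*15 + 489) = 1/((-11 + 0)*15 + 489) = 1/(-11*15 + 489) = 1/(-165 + 489) = 1/324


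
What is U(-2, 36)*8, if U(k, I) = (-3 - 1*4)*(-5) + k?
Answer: 264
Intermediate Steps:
U(k, I) = 35 + k (U(k, I) = (-3 - 4)*(-5) + k = -7*(-5) + k = 35 + k)
U(-2, 36)*8 = (35 - 2)*8 = 33*8 = 264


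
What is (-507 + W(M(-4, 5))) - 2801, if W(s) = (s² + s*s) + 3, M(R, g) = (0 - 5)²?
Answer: -2055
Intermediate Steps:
M(R, g) = 25 (M(R, g) = (-5)² = 25)
W(s) = 3 + 2*s² (W(s) = (s² + s²) + 3 = 2*s² + 3 = 3 + 2*s²)
(-507 + W(M(-4, 5))) - 2801 = (-507 + (3 + 2*25²)) - 2801 = (-507 + (3 + 2*625)) - 2801 = (-507 + (3 + 1250)) - 2801 = (-507 + 1253) - 2801 = 746 - 2801 = -2055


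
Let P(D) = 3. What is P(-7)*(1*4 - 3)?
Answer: 3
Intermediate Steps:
P(-7)*(1*4 - 3) = 3*(1*4 - 3) = 3*(4 - 3) = 3*1 = 3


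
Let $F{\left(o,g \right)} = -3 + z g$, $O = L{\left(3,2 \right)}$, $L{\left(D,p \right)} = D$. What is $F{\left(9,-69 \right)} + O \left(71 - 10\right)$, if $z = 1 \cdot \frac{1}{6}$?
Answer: $\frac{337}{2} \approx 168.5$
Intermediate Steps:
$z = \frac{1}{6}$ ($z = 1 \cdot \frac{1}{6} = \frac{1}{6} \approx 0.16667$)
$O = 3$
$F{\left(o,g \right)} = -3 + \frac{g}{6}$
$F{\left(9,-69 \right)} + O \left(71 - 10\right) = \left(-3 + \frac{1}{6} \left(-69\right)\right) + 3 \left(71 - 10\right) = \left(-3 - \frac{23}{2}\right) + 3 \cdot 61 = - \frac{29}{2} + 183 = \frac{337}{2}$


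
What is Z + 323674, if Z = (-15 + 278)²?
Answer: 392843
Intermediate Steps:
Z = 69169 (Z = 263² = 69169)
Z + 323674 = 69169 + 323674 = 392843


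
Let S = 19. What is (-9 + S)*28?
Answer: 280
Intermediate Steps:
(-9 + S)*28 = (-9 + 19)*28 = 10*28 = 280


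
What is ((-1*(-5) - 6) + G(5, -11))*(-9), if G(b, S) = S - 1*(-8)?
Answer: 36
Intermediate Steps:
G(b, S) = 8 + S (G(b, S) = S + 8 = 8 + S)
((-1*(-5) - 6) + G(5, -11))*(-9) = ((-1*(-5) - 6) + (8 - 11))*(-9) = ((5 - 6) - 3)*(-9) = (-1 - 3)*(-9) = -4*(-9) = 36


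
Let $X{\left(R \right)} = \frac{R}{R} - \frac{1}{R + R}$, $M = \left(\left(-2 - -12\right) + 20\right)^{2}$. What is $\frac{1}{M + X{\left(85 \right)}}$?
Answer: $\frac{170}{153169} \approx 0.0011099$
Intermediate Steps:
$M = 900$ ($M = \left(\left(-2 + 12\right) + 20\right)^{2} = \left(10 + 20\right)^{2} = 30^{2} = 900$)
$X{\left(R \right)} = 1 - \frac{1}{2 R}$
$\frac{1}{M + X{\left(85 \right)}} = \frac{1}{900 + \frac{- \frac{1}{2} + 85}{85}} = \frac{1}{900 + \frac{1}{85} \cdot \frac{169}{2}} = \frac{1}{900 + \frac{169}{170}} = \frac{1}{\frac{153169}{170}} = \frac{170}{153169}$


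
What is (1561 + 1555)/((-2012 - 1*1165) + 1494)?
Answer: -3116/1683 ≈ -1.8515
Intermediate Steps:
(1561 + 1555)/((-2012 - 1*1165) + 1494) = 3116/((-2012 - 1165) + 1494) = 3116/(-3177 + 1494) = 3116/(-1683) = 3116*(-1/1683) = -3116/1683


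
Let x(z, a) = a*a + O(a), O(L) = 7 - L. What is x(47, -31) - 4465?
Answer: -3466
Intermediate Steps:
x(z, a) = 7 + a² - a (x(z, a) = a*a + (7 - a) = a² + (7 - a) = 7 + a² - a)
x(47, -31) - 4465 = (7 + (-31)² - 1*(-31)) - 4465 = (7 + 961 + 31) - 4465 = 999 - 4465 = -3466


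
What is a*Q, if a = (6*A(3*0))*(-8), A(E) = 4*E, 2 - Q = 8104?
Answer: 0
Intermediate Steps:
Q = -8102 (Q = 2 - 1*8104 = 2 - 8104 = -8102)
a = 0 (a = (6*(4*(3*0)))*(-8) = (6*(4*0))*(-8) = (6*0)*(-8) = 0*(-8) = 0)
a*Q = 0*(-8102) = 0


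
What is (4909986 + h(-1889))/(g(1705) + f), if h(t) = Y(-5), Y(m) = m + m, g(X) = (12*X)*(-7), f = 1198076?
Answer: 613747/131857 ≈ 4.6546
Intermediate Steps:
g(X) = -84*X
Y(m) = 2*m
h(t) = -10 (h(t) = 2*(-5) = -10)
(4909986 + h(-1889))/(g(1705) + f) = (4909986 - 10)/(-84*1705 + 1198076) = 4909976/(-143220 + 1198076) = 4909976/1054856 = 4909976*(1/1054856) = 613747/131857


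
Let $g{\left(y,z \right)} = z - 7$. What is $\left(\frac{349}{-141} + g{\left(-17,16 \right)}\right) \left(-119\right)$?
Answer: $- \frac{109480}{141} \approx -776.45$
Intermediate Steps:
$g{\left(y,z \right)} = -7 + z$ ($g{\left(y,z \right)} = z - 7 = -7 + z$)
$\left(\frac{349}{-141} + g{\left(-17,16 \right)}\right) \left(-119\right) = \left(\frac{349}{-141} + \left(-7 + 16\right)\right) \left(-119\right) = \left(349 \left(- \frac{1}{141}\right) + 9\right) \left(-119\right) = \left(- \frac{349}{141} + 9\right) \left(-119\right) = \frac{920}{141} \left(-119\right) = - \frac{109480}{141}$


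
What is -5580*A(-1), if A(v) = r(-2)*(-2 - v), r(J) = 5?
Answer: 27900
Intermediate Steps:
A(v) = -10 - 5*v (A(v) = 5*(-2 - v) = -10 - 5*v)
-5580*A(-1) = -5580*(-10 - 5*(-1)) = -5580*(-10 + 5) = -5580*(-5) = 27900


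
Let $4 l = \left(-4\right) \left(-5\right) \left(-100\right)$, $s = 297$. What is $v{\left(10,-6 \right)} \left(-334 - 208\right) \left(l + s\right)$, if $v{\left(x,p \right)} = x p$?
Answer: $-6601560$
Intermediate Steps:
$v{\left(x,p \right)} = p x$
$l = -500$ ($l = \frac{\left(-4\right) \left(-5\right) \left(-100\right)}{4} = \frac{20 \left(-100\right)}{4} = \frac{1}{4} \left(-2000\right) = -500$)
$v{\left(10,-6 \right)} \left(-334 - 208\right) \left(l + s\right) = \left(-6\right) 10 \left(-334 - 208\right) \left(-500 + 297\right) = - 60 \left(\left(-542\right) \left(-203\right)\right) = \left(-60\right) 110026 = -6601560$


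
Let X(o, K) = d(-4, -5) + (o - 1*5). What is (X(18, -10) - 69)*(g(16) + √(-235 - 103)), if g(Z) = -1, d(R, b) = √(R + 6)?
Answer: (1 - 13*I*√2)*(56 - √2) ≈ 54.586 - 1003.5*I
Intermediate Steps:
d(R, b) = √(6 + R)
X(o, K) = -5 + o + √2 (X(o, K) = √(6 - 4) + (o - 1*5) = √2 + (o - 5) = √2 + (-5 + o) = -5 + o + √2)
(X(18, -10) - 69)*(g(16) + √(-235 - 103)) = ((-5 + 18 + √2) - 69)*(-1 + √(-235 - 103)) = ((13 + √2) - 69)*(-1 + √(-338)) = (-56 + √2)*(-1 + 13*I*√2) = (-1 + 13*I*√2)*(-56 + √2)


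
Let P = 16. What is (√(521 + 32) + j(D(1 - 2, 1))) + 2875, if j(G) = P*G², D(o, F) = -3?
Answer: 3019 + √553 ≈ 3042.5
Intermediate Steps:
j(G) = 16*G²
(√(521 + 32) + j(D(1 - 2, 1))) + 2875 = (√(521 + 32) + 16*(-3)²) + 2875 = (√553 + 16*9) + 2875 = (√553 + 144) + 2875 = (144 + √553) + 2875 = 3019 + √553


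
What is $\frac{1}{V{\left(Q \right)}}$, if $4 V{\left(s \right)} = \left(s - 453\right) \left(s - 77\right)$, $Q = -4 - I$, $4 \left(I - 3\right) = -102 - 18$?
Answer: $\frac{1}{5805} \approx 0.00017227$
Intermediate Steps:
$I = -27$ ($I = 3 + \frac{-102 - 18}{4} = 3 + \frac{1}{4} \left(-120\right) = 3 - 30 = -27$)
$Q = 23$ ($Q = -4 - -27 = -4 + 27 = 23$)
$V{\left(s \right)} = \frac{\left(-453 + s\right) \left(-77 + s\right)}{4}$ ($V{\left(s \right)} = \frac{\left(s - 453\right) \left(s - 77\right)}{4} = \frac{\left(-453 + s\right) \left(-77 + s\right)}{4}$)
$\frac{1}{V{\left(Q \right)}} = \frac{1}{\frac{34881}{4} - \frac{6095}{2} + \frac{23^{2}}{4}} = \frac{1}{\frac{34881}{4} - \frac{6095}{2} + \frac{1}{4} \cdot 529} = \frac{1}{\frac{34881}{4} - \frac{6095}{2} + \frac{529}{4}} = \frac{1}{5805}$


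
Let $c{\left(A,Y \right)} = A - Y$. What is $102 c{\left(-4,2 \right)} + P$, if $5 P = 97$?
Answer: $- \frac{2963}{5} \approx -592.6$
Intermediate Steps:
$P = \frac{97}{5}$ ($P = \frac{1}{5} \cdot 97 = \frac{97}{5} \approx 19.4$)
$102 c{\left(-4,2 \right)} + P = 102 \left(-4 - 2\right) + \frac{97}{5} = 102 \left(-6\right) + \frac{97}{5} = -612 + \frac{97}{5} = - \frac{2963}{5}$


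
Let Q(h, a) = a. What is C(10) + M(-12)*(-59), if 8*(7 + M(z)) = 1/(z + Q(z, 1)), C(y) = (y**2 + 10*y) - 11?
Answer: 53035/88 ≈ 602.67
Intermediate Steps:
C(y) = -11 + y**2 + 10*y
M(z) = -7 + 1/(8*(1 + z)) (M(z) = -7 + 1/(8*(z + 1)) = -7 + 1/(8*(1 + z)))
C(10) + M(-12)*(-59) = (-11 + 10**2 + 10*10) + ((-55 - 56*(-12))/(8*(1 - 12)))*(-59) = (-11 + 100 + 100) + ((1/8)*(-55 + 672)/(-11))*(-59) = 189 + ((1/8)*(-1/11)*617)*(-59) = 189 - 617/88*(-59) = 189 + 36403/88 = 53035/88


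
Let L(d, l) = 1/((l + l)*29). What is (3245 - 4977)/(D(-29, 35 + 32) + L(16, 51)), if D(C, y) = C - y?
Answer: 5123256/283967 ≈ 18.042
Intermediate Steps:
L(d, l) = 1/(58*l) (L(d, l) = (1/29)/(2*l) = (1/(2*l))*(1/29) = 1/(58*l))
(3245 - 4977)/(D(-29, 35 + 32) + L(16, 51)) = (3245 - 4977)/((-29 - (35 + 32)) + (1/58)/51) = -1732/((-29 - 1*67) + (1/58)*(1/51)) = -1732/((-29 - 67) + 1/2958) = -1732/(-96 + 1/2958) = -1732/(-283967/2958) = -1732*(-2958/283967) = 5123256/283967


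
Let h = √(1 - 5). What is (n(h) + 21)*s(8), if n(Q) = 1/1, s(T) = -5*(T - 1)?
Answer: -770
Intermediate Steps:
s(T) = 5 - 5*T (s(T) = -5*(-1 + T) = 5 - 5*T)
h = 2*I (h = √(-4) = 2*I ≈ 2.0*I)
n(Q) = 1 (n(Q) = 1*1 = 1)
(n(h) + 21)*s(8) = (1 + 21)*(5 - 5*8) = 22*(5 - 40) = 22*(-35) = -770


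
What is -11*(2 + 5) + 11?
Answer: -66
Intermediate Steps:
-11*(2 + 5) + 11 = -11*7 + 11 = -77 + 11 = -66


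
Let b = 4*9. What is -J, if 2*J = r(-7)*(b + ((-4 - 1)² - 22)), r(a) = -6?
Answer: 117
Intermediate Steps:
b = 36
J = -117 (J = (-6*(36 + ((-4 - 1)² - 22)))/2 = (-6*(36 + ((-5)² - 22)))/2 = (-6*(36 + (25 - 22)))/2 = (-6*(36 + 3))/2 = (-6*39)/2 = (½)*(-234) = -117)
-J = -1*(-117) = 117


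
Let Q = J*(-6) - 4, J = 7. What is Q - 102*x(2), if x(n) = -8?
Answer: 770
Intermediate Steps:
Q = -46 (Q = 7*(-6) - 4 = -42 - 4 = -46)
Q - 102*x(2) = -46 - 102*(-8) = -46 + 816 = 770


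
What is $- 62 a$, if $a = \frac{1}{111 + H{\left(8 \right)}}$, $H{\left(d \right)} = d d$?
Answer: $- \frac{62}{175} \approx -0.35429$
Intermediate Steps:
$H{\left(d \right)} = d^{2}$
$a = \frac{1}{175}$ ($a = \frac{1}{111 + 8^{2}} = \frac{1}{111 + 64} = \frac{1}{175} \approx 0.0057143$)
$- 62 a = \left(-62\right) \frac{1}{175} = - \frac{62}{175}$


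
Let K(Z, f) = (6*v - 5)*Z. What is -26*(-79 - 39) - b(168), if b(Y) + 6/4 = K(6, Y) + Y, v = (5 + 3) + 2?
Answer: 5143/2 ≈ 2571.5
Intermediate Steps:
v = 10 (v = 8 + 2 = 10)
K(Z, f) = 55*Z (K(Z, f) = (6*10 - 5)*Z = (60 - 5)*Z = 55*Z)
b(Y) = 657/2 + Y (b(Y) = -3/2 + (55*6 + Y) = -3/2 + (330 + Y) = 657/2 + Y)
-26*(-79 - 39) - b(168) = -26*(-79 - 39) - (657/2 + 168) = -26*(-118) - 1*993/2 = 3068 - 993/2 = 5143/2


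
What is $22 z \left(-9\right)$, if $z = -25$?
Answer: $4950$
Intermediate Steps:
$22 z \left(-9\right) = 22 \left(-25\right) \left(-9\right) = \left(-550\right) \left(-9\right) = 4950$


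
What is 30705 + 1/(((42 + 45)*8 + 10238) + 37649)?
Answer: 1491741016/48583 ≈ 30705.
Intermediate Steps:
30705 + 1/(((42 + 45)*8 + 10238) + 37649) = 30705 + 1/((87*8 + 10238) + 37649) = 30705 + 1/((696 + 10238) + 37649) = 30705 + 1/(10934 + 37649) = 30705 + 1/48583 = 1491741016/48583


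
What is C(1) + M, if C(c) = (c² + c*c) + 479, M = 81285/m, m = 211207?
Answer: 101671852/211207 ≈ 481.38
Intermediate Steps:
M = 81285/211207 ≈ 0.38486
C(c) = 479 + 2*c² (C(c) = (c² + c²) + 479 = 2*c² + 479 = 479 + 2*c²)
C(1) + M = (479 + 2*1²) + 81285/211207 = (479 + 2*1) + 81285/211207 = (479 + 2) + 81285/211207 = 481 + 81285/211207 = 101671852/211207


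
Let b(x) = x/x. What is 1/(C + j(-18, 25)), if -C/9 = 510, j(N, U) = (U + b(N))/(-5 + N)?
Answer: -23/105596 ≈ -0.00021781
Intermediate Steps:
b(x) = 1
j(N, U) = (1 + U)/(-5 + N) (j(N, U) = (U + 1)/(-5 + N) = (1 + U)/(-5 + N))
C = -4590 (C = -9*510 = -4590)
1/(C + j(-18, 25)) = 1/(-4590 + (1 + 25)/(-5 - 18)) = 1/(-4590 + 26/(-23)) = 1/(-4590 - 1/23*26) = 1/(-4590 - 26/23) = 1/(-105596/23) = -23/105596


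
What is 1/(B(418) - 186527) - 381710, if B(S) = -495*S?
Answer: -150178837271/393437 ≈ -3.8171e+5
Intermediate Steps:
1/(B(418) - 186527) - 381710 = 1/(-495*418 - 186527) - 381710 = 1/(-206910 - 186527) - 381710 = 1/(-393437) - 381710 = -1/393437 - 381710 = -150178837271/393437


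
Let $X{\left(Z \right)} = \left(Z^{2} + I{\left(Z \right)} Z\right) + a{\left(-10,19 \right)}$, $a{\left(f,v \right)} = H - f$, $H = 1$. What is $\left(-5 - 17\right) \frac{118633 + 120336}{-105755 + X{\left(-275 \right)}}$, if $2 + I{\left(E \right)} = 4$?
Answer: $\frac{5257318}{30669} \approx 171.42$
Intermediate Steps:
$a{\left(f,v \right)} = 1 - f$
$I{\left(E \right)} = 2$ ($I{\left(E \right)} = -2 + 4 = 2$)
$X{\left(Z \right)} = 11 + Z^{2} + 2 Z$ ($X{\left(Z \right)} = \left(Z^{2} + 2 Z\right) + \left(1 - -10\right) = \left(Z^{2} + 2 Z\right) + \left(1 + 10\right) = \left(Z^{2} + 2 Z\right) + 11 = 11 + Z^{2} + 2 Z$)
$\left(-5 - 17\right) \frac{118633 + 120336}{-105755 + X{\left(-275 \right)}} = \left(-5 - 17\right) \frac{118633 + 120336}{-105755 + \left(11 + \left(-275\right)^{2} + 2 \left(-275\right)\right)} = \left(-5 - 17\right) \frac{238969}{-105755 + \left(11 + 75625 - 550\right)} = - 22 \frac{238969}{-105755 + 75086} = - 22 \frac{238969}{-30669} = - 22 \cdot 238969 \left(- \frac{1}{30669}\right) = \left(-22\right) \left(- \frac{238969}{30669}\right) = \frac{5257318}{30669}$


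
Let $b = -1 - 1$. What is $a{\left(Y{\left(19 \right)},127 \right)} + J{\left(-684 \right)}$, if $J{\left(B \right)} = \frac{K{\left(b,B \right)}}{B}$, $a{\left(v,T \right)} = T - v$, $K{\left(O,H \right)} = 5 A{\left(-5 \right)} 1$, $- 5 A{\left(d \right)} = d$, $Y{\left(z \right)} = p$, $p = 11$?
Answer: $\frac{79339}{684} \approx 115.99$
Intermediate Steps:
$Y{\left(z \right)} = 11$
$A{\left(d \right)} = - \frac{d}{5}$
$b = -2$ ($b = -1 - 1 = -2$)
$K{\left(O,H \right)} = 5$ ($K{\left(O,H \right)} = 5 \left(\left(- \frac{1}{5}\right) \left(-5\right)\right) 1 = 5 \cdot 1 \cdot 1 = 5 \cdot 1 = 5$)
$J{\left(B \right)} = \frac{5}{B}$
$a{\left(Y{\left(19 \right)},127 \right)} + J{\left(-684 \right)} = \left(127 - 11\right) + \frac{5}{-684} = \left(127 - 11\right) + 5 \left(- \frac{1}{684}\right) = 116 - \frac{5}{684} = \frac{79339}{684}$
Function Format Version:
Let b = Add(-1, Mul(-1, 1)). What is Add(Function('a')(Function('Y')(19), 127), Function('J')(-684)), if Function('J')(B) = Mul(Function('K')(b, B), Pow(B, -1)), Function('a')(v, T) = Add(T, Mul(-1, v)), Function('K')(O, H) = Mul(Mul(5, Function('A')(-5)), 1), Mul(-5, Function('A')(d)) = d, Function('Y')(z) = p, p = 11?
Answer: Rational(79339, 684) ≈ 115.99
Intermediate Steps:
Function('Y')(z) = 11
Function('A')(d) = Mul(Rational(-1, 5), d)
b = -2 (b = Add(-1, -1) = -2)
Function('K')(O, H) = 5 (Function('K')(O, H) = Mul(Mul(5, Mul(Rational(-1, 5), -5)), 1) = Mul(Mul(5, 1), 1) = Mul(5, 1) = 5)
Function('J')(B) = Mul(5, Pow(B, -1))
Add(Function('a')(Function('Y')(19), 127), Function('J')(-684)) = Add(Add(127, Mul(-1, 11)), Mul(5, Pow(-684, -1))) = Add(Add(127, -11), Mul(5, Rational(-1, 684))) = Add(116, Rational(-5, 684)) = Rational(79339, 684)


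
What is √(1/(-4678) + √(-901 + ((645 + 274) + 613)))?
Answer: √(-4678 + 21883684*√631)/4678 ≈ 5.0119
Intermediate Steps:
√(1/(-4678) + √(-901 + ((645 + 274) + 613))) = √(-1/4678 + √(-901 + (919 + 613))) = √(-1/4678 + √(-901 + 1532)) = √(-1/4678 + √631)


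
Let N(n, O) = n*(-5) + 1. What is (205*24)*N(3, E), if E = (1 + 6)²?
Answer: -68880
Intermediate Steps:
E = 49 (E = 7² = 49)
N(n, O) = 1 - 5*n (N(n, O) = -5*n + 1 = 1 - 5*n)
(205*24)*N(3, E) = (205*24)*(1 - 5*3) = 4920*(1 - 15) = 4920*(-14) = -68880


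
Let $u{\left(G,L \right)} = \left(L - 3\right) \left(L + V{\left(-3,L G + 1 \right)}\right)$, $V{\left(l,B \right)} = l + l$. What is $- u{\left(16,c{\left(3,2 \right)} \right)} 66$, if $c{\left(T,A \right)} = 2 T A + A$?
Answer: $-5808$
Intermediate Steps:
$V{\left(l,B \right)} = 2 l$
$c{\left(T,A \right)} = A + 2 A T$ ($c{\left(T,A \right)} = 2 A T + A = A + 2 A T$)
$u{\left(G,L \right)} = \left(-6 + L\right) \left(-3 + L\right)$ ($u{\left(G,L \right)} = \left(L - 3\right) \left(L + 2 \left(-3\right)\right) = \left(L - 3\right) \left(L - 6\right) = \left(-3 + L\right) \left(-6 + L\right) = \left(-6 + L\right) \left(-3 + L\right)$)
$- u{\left(16,c{\left(3,2 \right)} \right)} 66 = - \left(18 + \left(2 \left(1 + 2 \cdot 3\right)\right)^{2} - 9 \cdot 2 \left(1 + 2 \cdot 3\right)\right) 66 = - \left(18 + \left(2 \left(1 + 6\right)\right)^{2} - 9 \cdot 2 \left(1 + 6\right)\right) 66 = - \left(18 + \left(2 \cdot 7\right)^{2} - 9 \cdot 2 \cdot 7\right) 66 = - \left(18 + 14^{2} - 126\right) 66 = - \left(18 + 196 - 126\right) 66 = - 88 \cdot 66 = \left(-1\right) 5808 = -5808$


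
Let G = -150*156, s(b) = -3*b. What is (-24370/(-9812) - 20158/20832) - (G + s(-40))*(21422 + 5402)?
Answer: 15955302294034253/25550448 ≈ 6.2446e+8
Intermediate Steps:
G = -23400
(-24370/(-9812) - 20158/20832) - (G + s(-40))*(21422 + 5402) = (-24370/(-9812) - 20158/20832) - (-23400 - 3*(-40))*(21422 + 5402) = (-24370*(-1/9812) - 20158*1/20832) - (-23400 + 120)*26824 = (12185/4906 - 10079/10416) - (-23280)*26824 = 38735693/25550448 - 1*(-624462720) = 38735693/25550448 + 624462720 = 15955302294034253/25550448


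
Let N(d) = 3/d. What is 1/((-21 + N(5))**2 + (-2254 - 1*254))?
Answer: -25/52296 ≈ -0.00047805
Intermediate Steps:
1/((-21 + N(5))**2 + (-2254 - 1*254)) = 1/((-21 + 3/5)**2 + (-2254 - 1*254)) = 1/((-21 + 3*(1/5))**2 + (-2254 - 254)) = 1/((-21 + 3/5)**2 - 2508) = 1/((-102/5)**2 - 2508) = 1/(10404/25 - 2508) = 1/(-52296/25) = -25/52296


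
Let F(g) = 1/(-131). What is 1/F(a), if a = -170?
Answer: -131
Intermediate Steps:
F(g) = -1/131
1/F(a) = 1/(-1/131) = -131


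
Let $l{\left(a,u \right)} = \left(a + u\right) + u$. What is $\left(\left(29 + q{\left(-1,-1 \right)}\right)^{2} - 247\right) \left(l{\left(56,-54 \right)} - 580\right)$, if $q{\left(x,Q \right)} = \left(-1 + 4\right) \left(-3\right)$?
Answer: $-96696$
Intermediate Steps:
$q{\left(x,Q \right)} = -9$ ($q{\left(x,Q \right)} = 3 \left(-3\right) = -9$)
$l{\left(a,u \right)} = a + 2 u$
$\left(\left(29 + q{\left(-1,-1 \right)}\right)^{2} - 247\right) \left(l{\left(56,-54 \right)} - 580\right) = \left(\left(29 - 9\right)^{2} - 247\right) \left(\left(56 + 2 \left(-54\right)\right) - 580\right) = \left(20^{2} - 247\right) \left(\left(56 - 108\right) - 580\right) = \left(400 - 247\right) \left(-52 - 580\right) = 153 \left(-632\right) = -96696$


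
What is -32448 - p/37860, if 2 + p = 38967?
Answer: -245704049/7572 ≈ -32449.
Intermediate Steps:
p = 38965 (p = -2 + 38967 = 38965)
-32448 - p/37860 = -32448 - 38965/37860 = -32448 - 1*7793/7572 = -32448 - 7793/7572 = -245704049/7572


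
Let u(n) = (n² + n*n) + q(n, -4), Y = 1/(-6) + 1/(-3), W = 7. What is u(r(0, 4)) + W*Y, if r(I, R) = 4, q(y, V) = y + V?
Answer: 57/2 ≈ 28.500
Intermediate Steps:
q(y, V) = V + y
Y = -½ (Y = 1*(-⅙) + 1*(-⅓) = -⅙ - ⅓ = -½ ≈ -0.50000)
u(n) = -4 + n + 2*n² (u(n) = (n² + n*n) + (-4 + n) = (n² + n²) + (-4 + n) = 2*n² + (-4 + n) = -4 + n + 2*n²)
u(r(0, 4)) + W*Y = (-4 + 4 + 2*4²) + 7*(-½) = (-4 + 4 + 2*16) - 7/2 = (-4 + 4 + 32) - 7/2 = 32 - 7/2 = 57/2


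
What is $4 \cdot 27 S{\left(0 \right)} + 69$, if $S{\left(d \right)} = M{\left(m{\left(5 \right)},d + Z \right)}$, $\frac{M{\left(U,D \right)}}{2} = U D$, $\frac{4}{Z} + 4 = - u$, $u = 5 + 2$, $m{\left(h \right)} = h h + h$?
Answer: $- \frac{25161}{11} \approx -2287.4$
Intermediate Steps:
$m{\left(h \right)} = h + h^{2}$ ($m{\left(h \right)} = h^{2} + h = h + h^{2}$)
$u = 7$
$Z = - \frac{4}{11}$ ($Z = \frac{4}{-4 - 7} = \frac{4}{-11} = 4 \left(- \frac{1}{11}\right) = - \frac{4}{11} \approx -0.36364$)
$M{\left(U,D \right)} = 2 D U$ ($M{\left(U,D \right)} = 2 U D = 2 D U$)
$S{\left(d \right)} = - \frac{240}{11} + 60 d$ ($S{\left(d \right)} = 2 \left(d - \frac{4}{11}\right) 5 \left(1 + 5\right) = 2 \left(- \frac{4}{11} + d\right) 5 \cdot 6 = 2 \left(- \frac{4}{11} + d\right) 30 = - \frac{240}{11} + 60 d$)
$4 \cdot 27 S{\left(0 \right)} + 69 = 4 \cdot 27 \left(- \frac{240}{11} + 60 \cdot 0\right) + 69 = 108 \left(- \frac{240}{11} + 0\right) + 69 = 108 \left(- \frac{240}{11}\right) + 69 = - \frac{25920}{11} + 69 = - \frac{25161}{11}$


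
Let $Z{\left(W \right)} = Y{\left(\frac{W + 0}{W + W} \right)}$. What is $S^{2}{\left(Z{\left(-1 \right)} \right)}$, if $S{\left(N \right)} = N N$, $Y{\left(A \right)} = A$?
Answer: $\frac{1}{16} \approx 0.0625$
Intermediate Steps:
$Z{\left(W \right)} = \frac{1}{2}$ ($Z{\left(W \right)} = \frac{W + 0}{W + W} = \frac{W}{2 W} = W \frac{1}{2 W} = \frac{1}{2}$)
$S{\left(N \right)} = N^{2}$
$S^{2}{\left(Z{\left(-1 \right)} \right)} = \left(\left(\frac{1}{2}\right)^{2}\right)^{2} = \left(\frac{1}{4}\right)^{2} = \frac{1}{16}$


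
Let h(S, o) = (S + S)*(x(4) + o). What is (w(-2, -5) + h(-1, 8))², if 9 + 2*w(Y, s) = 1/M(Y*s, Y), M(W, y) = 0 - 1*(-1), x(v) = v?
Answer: 784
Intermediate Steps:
M(W, y) = 1 (M(W, y) = 0 + 1 = 1)
h(S, o) = 2*S*(4 + o) (h(S, o) = (S + S)*(4 + o) = (2*S)*(4 + o) = 2*S*(4 + o))
w(Y, s) = -4 (w(Y, s) = -9/2 + (½)/1 = -9/2 + (½)*1 = -9/2 + ½ = -4)
(w(-2, -5) + h(-1, 8))² = (-4 + 2*(-1)*(4 + 8))² = (-4 + 2*(-1)*12)² = (-4 - 24)² = (-28)² = 784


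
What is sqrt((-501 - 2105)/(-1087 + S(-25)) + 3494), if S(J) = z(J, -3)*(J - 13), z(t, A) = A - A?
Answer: 2*sqrt(1032808702)/1087 ≈ 59.130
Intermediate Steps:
z(t, A) = 0
S(J) = 0 (S(J) = 0*(J - 13) = 0*(-13 + J) = 0)
sqrt((-501 - 2105)/(-1087 + S(-25)) + 3494) = sqrt((-501 - 2105)/(-1087 + 0) + 3494) = sqrt(-2606/(-1087) + 3494) = sqrt(-2606*(-1/1087) + 3494) = sqrt(2606/1087 + 3494) = sqrt(3800584/1087) = 2*sqrt(1032808702)/1087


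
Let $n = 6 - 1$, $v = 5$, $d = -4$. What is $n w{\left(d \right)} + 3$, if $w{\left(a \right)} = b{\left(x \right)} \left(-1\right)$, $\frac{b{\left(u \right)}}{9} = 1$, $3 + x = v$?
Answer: $-42$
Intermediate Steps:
$x = 2$ ($x = -3 + 5 = 2$)
$b{\left(u \right)} = 9$ ($b{\left(u \right)} = 9 \cdot 1 = 9$)
$n = 5$
$w{\left(a \right)} = -9$ ($w{\left(a \right)} = 9 \left(-1\right) = -9$)
$n w{\left(d \right)} + 3 = 5 \left(-9\right) + 3 = -45 + 3 = -42$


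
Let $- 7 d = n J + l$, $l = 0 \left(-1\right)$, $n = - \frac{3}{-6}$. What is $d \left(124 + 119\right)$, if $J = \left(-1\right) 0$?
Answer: $0$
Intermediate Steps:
$J = 0$
$n = \frac{1}{2}$ ($n = \left(-3\right) \left(- \frac{1}{6}\right) = \frac{1}{2} \approx 0.5$)
$l = 0$
$d = 0$ ($d = - \frac{\frac{1}{2} \cdot 0 + 0}{7} = - \frac{0 + 0}{7} = \left(- \frac{1}{7}\right) 0 = 0$)
$d \left(124 + 119\right) = 0 \left(124 + 119\right) = 0 \cdot 243 = 0$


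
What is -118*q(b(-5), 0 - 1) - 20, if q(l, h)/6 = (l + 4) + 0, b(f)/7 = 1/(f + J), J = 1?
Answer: -1613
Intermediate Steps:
b(f) = 7/(1 + f) (b(f) = 7/(f + 1) = 7/(1 + f))
q(l, h) = 24 + 6*l (q(l, h) = 6*((l + 4) + 0) = 6*((4 + l) + 0) = 6*(4 + l) = 24 + 6*l)
-118*q(b(-5), 0 - 1) - 20 = -118*(24 + 6*(7/(1 - 5))) - 20 = -118*(24 + 6*(7/(-4))) - 20 = -118*(24 + 6*(7*(-¼))) - 20 = -118*(24 + 6*(-7/4)) - 20 = -118*(24 - 21/2) - 20 = -118*27/2 - 20 = -1593 - 20 = -1613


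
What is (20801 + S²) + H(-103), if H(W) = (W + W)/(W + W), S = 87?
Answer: 28371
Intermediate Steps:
H(W) = 1 (H(W) = (2*W)/((2*W)) = (2*W)*(1/(2*W)) = 1)
(20801 + S²) + H(-103) = (20801 + 87²) + 1 = (20801 + 7569) + 1 = 28370 + 1 = 28371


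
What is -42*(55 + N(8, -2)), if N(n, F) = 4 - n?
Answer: -2142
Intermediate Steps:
-42*(55 + N(8, -2)) = -42*(55 + (4 - 1*8)) = -42*(55 + (4 - 8)) = -42*(55 - 4) = -42*51 = -2142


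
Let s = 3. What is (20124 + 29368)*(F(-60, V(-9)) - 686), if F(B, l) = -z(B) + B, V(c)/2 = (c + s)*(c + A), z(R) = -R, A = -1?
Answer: -39890552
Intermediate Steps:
V(c) = 2*(-1 + c)*(3 + c) (V(c) = 2*((c + 3)*(c - 1)) = 2*((3 + c)*(-1 + c)) = 2*((-1 + c)*(3 + c)) = 2*(-1 + c)*(3 + c))
F(B, l) = 2*B (F(B, l) = -(-1)*B + B = B + B = 2*B)
(20124 + 29368)*(F(-60, V(-9)) - 686) = (20124 + 29368)*(2*(-60) - 686) = 49492*(-120 - 686) = 49492*(-806) = -39890552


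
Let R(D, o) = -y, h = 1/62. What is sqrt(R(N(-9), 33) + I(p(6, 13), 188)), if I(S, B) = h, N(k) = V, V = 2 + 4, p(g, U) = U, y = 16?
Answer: I*sqrt(61442)/62 ≈ 3.998*I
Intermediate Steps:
V = 6
N(k) = 6
h = 1/62 ≈ 0.016129
I(S, B) = 1/62
R(D, o) = -16 (R(D, o) = -1*16 = -16)
sqrt(R(N(-9), 33) + I(p(6, 13), 188)) = sqrt(-16 + 1/62) = sqrt(-991/62) = I*sqrt(61442)/62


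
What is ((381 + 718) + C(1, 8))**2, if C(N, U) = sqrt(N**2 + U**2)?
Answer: (1099 + sqrt(65))**2 ≈ 1.2256e+6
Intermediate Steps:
((381 + 718) + C(1, 8))**2 = ((381 + 718) + sqrt(1**2 + 8**2))**2 = (1099 + sqrt(1 + 64))**2 = (1099 + sqrt(65))**2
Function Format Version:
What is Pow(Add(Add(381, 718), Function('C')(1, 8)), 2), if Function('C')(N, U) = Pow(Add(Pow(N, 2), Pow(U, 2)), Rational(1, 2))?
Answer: Pow(Add(1099, Pow(65, Rational(1, 2))), 2) ≈ 1.2256e+6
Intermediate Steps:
Pow(Add(Add(381, 718), Function('C')(1, 8)), 2) = Pow(Add(Add(381, 718), Pow(Add(Pow(1, 2), Pow(8, 2)), Rational(1, 2))), 2) = Pow(Add(1099, Pow(Add(1, 64), Rational(1, 2))), 2) = Pow(Add(1099, Pow(65, Rational(1, 2))), 2)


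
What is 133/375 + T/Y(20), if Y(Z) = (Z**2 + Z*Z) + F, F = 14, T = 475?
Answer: 286387/305250 ≈ 0.93820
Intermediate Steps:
Y(Z) = 14 + 2*Z**2 (Y(Z) = (Z**2 + Z*Z) + 14 = (Z**2 + Z**2) + 14 = 2*Z**2 + 14 = 14 + 2*Z**2)
133/375 + T/Y(20) = 133/375 + 475/(14 + 2*20**2) = 133*(1/375) + 475/(14 + 2*400) = 133/375 + 475/(14 + 800) = 133/375 + 475/814 = 286387/305250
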